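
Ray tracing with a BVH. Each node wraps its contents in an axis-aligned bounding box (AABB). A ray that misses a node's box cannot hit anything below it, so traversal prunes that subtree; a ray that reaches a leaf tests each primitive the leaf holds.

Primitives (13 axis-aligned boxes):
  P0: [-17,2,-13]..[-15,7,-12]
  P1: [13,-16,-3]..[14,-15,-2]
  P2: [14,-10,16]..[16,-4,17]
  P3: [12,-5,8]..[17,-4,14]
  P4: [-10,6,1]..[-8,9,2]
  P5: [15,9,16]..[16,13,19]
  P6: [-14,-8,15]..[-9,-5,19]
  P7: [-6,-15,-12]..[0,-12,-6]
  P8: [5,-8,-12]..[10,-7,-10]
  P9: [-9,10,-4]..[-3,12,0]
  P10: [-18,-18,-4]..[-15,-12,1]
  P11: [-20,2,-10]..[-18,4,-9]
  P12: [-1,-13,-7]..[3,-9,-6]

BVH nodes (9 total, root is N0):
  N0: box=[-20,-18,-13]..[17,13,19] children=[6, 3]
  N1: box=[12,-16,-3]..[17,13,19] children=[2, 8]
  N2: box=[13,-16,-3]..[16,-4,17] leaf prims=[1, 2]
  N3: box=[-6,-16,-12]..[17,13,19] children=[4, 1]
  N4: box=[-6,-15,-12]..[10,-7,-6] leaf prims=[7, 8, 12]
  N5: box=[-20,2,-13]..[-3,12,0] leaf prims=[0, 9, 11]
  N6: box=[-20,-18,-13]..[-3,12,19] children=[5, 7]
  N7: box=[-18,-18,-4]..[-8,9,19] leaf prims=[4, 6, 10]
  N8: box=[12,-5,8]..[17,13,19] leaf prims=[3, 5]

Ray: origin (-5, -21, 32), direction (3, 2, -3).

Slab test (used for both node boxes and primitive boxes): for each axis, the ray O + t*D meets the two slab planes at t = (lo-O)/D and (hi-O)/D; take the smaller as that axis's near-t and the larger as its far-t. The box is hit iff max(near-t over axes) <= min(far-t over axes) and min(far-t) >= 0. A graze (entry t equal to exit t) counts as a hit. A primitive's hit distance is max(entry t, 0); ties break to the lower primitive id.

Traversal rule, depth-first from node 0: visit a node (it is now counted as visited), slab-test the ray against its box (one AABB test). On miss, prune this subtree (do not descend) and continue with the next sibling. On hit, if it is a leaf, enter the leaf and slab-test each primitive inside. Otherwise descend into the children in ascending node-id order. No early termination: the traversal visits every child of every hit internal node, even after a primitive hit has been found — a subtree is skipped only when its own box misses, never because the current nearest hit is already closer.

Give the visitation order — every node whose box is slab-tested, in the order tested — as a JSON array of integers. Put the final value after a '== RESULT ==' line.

Walk:
N0 x:[-5,22/3] y:[3/2,17] z:[13/3,15] -> hit [13/3,22/3], descend [3, 6]
  N3 x:[-1/3,22/3] y:[5/2,17] z:[13/3,44/3] -> hit [13/3,22/3], descend [1, 4]
    N1 x:[17/3,22/3] y:[5/2,17] z:[13/3,35/3] -> hit [17/3,22/3], descend [2, 8]
      N2 x:[6,7] y:[5/2,17/2] z:[5,35/3] -> hit [6,7] leaf, test {P1(miss), P2(miss)}
      N8 x:[17/3,22/3] y:[8,17] z:[13/3,8] -> miss, prune
    N4 x:[-1/3,5] y:[3,7] z:[38/3,44/3] -> miss, prune
  N6 x:[-5,2/3] y:[3/2,33/2] z:[13/3,15] -> miss, prune

7 AABB tests over nodes [0, 3, 1, 2, 8, 4, 6]; 1 leaf entered; closest miss.

== RESULT ==
[0, 3, 1, 2, 8, 4, 6]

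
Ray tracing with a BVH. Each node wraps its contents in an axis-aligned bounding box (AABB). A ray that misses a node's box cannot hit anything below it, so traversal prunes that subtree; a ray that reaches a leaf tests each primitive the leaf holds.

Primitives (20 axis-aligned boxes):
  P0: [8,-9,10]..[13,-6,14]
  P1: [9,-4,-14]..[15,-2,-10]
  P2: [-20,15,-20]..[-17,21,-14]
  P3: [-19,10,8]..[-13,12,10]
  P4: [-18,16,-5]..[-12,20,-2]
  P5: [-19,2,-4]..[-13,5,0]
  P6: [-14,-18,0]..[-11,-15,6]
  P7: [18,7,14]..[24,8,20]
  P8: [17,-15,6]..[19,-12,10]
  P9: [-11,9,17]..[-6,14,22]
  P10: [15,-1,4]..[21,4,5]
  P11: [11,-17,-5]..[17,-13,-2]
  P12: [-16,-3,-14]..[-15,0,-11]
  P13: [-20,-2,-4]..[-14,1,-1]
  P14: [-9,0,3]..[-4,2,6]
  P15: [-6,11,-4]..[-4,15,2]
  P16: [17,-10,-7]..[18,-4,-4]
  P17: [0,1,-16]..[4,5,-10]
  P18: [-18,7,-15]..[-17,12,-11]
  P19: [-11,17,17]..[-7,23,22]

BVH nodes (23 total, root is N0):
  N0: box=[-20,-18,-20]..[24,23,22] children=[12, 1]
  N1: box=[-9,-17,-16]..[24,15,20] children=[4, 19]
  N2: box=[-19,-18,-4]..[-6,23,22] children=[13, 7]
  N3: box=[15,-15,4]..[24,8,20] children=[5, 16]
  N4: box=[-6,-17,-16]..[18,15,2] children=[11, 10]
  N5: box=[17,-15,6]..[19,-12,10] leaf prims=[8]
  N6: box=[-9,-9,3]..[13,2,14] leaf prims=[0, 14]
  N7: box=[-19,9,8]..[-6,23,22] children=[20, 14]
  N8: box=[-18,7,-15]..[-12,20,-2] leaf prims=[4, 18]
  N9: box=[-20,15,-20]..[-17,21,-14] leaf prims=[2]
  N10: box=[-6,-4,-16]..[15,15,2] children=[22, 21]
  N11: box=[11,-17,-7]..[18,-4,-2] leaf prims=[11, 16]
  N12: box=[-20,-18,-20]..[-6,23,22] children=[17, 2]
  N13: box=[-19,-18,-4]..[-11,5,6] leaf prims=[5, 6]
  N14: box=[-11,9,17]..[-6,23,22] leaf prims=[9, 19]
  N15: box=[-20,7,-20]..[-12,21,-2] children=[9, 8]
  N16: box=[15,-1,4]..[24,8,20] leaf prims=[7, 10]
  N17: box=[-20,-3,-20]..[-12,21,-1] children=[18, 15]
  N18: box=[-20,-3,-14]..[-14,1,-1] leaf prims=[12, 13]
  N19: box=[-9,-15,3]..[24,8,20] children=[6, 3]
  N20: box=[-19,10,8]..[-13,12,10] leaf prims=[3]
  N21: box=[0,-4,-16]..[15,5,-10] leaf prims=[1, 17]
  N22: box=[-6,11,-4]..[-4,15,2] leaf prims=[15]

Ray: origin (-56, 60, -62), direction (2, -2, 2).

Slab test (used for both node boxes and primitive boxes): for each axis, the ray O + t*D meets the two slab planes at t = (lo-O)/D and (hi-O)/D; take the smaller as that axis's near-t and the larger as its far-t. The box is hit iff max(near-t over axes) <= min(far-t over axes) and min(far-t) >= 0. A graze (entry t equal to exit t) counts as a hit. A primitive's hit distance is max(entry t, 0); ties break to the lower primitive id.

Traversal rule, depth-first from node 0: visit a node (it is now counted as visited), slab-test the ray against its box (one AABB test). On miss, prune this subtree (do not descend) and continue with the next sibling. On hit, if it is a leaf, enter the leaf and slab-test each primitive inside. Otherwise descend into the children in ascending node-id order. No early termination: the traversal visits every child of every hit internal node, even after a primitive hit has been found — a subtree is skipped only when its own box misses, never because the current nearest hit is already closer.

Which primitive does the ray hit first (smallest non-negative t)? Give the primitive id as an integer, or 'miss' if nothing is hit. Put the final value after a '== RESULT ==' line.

Walk:
N0 x:[18,40] y:[37/2,39] z:[21,42] -> hit [21,39], descend [1, 12]
  N1 x:[47/2,40] y:[45/2,77/2] z:[23,41] -> hit [47/2,77/2], descend [4, 19]
    N4 x:[25,37] y:[45/2,77/2] z:[23,32] -> hit [25,32], descend [10, 11]
      N10 x:[25,71/2] y:[45/2,32] z:[23,32] -> hit [25,32], descend [21, 22]
        N21 x:[28,71/2] y:[55/2,32] z:[23,26] -> miss, prune
        N22 x:[25,26] y:[45/2,49/2] z:[29,32] -> miss, prune
      N11 x:[67/2,37] y:[32,77/2] z:[55/2,30] -> miss, prune
    N19 x:[47/2,40] y:[26,75/2] z:[65/2,41] -> hit [65/2,75/2], descend [3, 6]
      N3 x:[71/2,40] y:[26,75/2] z:[33,41] -> hit [71/2,75/2], descend [5, 16]
        N5 x:[73/2,75/2] y:[36,75/2] z:[34,36] -> miss, prune
        N16 x:[71/2,40] y:[26,61/2] z:[33,41] -> miss, prune
      N6 x:[47/2,69/2] y:[29,69/2] z:[65/2,38] -> hit [65/2,69/2] leaf, test {P0(miss), P14(miss)}
  N12 x:[18,25] y:[37/2,39] z:[21,42] -> hit [21,25], descend [2, 17]
    N2 x:[37/2,25] y:[37/2,39] z:[29,42] -> miss, prune
    N17 x:[18,22] y:[39/2,63/2] z:[21,61/2] -> hit [21,22], descend [15, 18]
      N15 x:[18,22] y:[39/2,53/2] z:[21,30] -> hit [21,22], descend [8, 9]
        N8 x:[19,22] y:[20,53/2] z:[47/2,30] -> miss, prune
        N9 x:[18,39/2] y:[39/2,45/2] z:[21,24] -> miss, prune
      N18 x:[18,21] y:[59/2,63/2] z:[24,61/2] -> miss, prune

Visited [0, 1, 4, 10, 21, 22, 11, 19, 3, 5, 16, 6, 12, 2, 17, 15, 8, 9, 18]. Tests: 19 box, 1 leaf. Nearest: miss.

== RESULT ==
miss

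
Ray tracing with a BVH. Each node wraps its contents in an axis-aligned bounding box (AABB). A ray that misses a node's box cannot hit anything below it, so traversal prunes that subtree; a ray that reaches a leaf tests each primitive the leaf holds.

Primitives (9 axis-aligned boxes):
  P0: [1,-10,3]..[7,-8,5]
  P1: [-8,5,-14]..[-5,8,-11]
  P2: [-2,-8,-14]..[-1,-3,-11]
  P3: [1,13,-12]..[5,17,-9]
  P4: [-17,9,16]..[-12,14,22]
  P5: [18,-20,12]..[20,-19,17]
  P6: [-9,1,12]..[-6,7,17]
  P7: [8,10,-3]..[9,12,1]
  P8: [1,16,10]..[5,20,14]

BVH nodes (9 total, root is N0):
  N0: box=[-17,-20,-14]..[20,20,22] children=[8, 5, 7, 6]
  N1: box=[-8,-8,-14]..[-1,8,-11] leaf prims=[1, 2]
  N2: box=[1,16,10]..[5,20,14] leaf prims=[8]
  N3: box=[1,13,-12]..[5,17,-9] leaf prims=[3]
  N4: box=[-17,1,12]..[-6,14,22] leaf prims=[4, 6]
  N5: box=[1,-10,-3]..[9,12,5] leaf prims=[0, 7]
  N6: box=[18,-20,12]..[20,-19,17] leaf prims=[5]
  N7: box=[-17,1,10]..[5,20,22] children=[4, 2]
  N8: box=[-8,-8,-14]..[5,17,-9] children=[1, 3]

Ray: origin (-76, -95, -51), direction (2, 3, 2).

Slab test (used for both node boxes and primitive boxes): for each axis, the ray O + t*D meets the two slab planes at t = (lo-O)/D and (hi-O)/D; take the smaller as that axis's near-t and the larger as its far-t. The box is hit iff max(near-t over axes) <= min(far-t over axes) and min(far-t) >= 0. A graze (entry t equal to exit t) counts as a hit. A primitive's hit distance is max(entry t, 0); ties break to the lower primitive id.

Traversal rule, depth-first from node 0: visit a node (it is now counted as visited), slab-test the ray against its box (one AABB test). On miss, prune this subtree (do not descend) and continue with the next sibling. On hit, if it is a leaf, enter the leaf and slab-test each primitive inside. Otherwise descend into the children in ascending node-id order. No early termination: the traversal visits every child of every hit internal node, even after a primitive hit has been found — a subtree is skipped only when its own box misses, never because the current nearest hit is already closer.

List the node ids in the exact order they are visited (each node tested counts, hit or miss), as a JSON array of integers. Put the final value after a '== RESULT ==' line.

Trace the traversal:
N0 x:[59/2,48] y:[25,115/3] z:[37/2,73/2] -> hit [59/2,73/2], descend [5, 6, 7, 8]
  N5 x:[77/2,85/2] y:[85/3,107/3] z:[24,28] -> miss, prune
  N6 x:[47,48] y:[25,76/3] z:[63/2,34] -> miss, prune
  N7 x:[59/2,81/2] y:[32,115/3] z:[61/2,73/2] -> hit [32,73/2], descend [2, 4]
    N2 x:[77/2,81/2] y:[37,115/3] z:[61/2,65/2] -> miss, prune
    N4 x:[59/2,35] y:[32,109/3] z:[63/2,73/2] -> hit [32,35] leaf, test {P4(miss), P6@t=67/2}
  N8 x:[34,81/2] y:[29,112/3] z:[37/2,21] -> miss, prune

order=[0, 5, 6, 7, 2, 4, 8]  |boxes|=7  |leaves|=1  hit=P6

== RESULT ==
[0, 5, 6, 7, 2, 4, 8]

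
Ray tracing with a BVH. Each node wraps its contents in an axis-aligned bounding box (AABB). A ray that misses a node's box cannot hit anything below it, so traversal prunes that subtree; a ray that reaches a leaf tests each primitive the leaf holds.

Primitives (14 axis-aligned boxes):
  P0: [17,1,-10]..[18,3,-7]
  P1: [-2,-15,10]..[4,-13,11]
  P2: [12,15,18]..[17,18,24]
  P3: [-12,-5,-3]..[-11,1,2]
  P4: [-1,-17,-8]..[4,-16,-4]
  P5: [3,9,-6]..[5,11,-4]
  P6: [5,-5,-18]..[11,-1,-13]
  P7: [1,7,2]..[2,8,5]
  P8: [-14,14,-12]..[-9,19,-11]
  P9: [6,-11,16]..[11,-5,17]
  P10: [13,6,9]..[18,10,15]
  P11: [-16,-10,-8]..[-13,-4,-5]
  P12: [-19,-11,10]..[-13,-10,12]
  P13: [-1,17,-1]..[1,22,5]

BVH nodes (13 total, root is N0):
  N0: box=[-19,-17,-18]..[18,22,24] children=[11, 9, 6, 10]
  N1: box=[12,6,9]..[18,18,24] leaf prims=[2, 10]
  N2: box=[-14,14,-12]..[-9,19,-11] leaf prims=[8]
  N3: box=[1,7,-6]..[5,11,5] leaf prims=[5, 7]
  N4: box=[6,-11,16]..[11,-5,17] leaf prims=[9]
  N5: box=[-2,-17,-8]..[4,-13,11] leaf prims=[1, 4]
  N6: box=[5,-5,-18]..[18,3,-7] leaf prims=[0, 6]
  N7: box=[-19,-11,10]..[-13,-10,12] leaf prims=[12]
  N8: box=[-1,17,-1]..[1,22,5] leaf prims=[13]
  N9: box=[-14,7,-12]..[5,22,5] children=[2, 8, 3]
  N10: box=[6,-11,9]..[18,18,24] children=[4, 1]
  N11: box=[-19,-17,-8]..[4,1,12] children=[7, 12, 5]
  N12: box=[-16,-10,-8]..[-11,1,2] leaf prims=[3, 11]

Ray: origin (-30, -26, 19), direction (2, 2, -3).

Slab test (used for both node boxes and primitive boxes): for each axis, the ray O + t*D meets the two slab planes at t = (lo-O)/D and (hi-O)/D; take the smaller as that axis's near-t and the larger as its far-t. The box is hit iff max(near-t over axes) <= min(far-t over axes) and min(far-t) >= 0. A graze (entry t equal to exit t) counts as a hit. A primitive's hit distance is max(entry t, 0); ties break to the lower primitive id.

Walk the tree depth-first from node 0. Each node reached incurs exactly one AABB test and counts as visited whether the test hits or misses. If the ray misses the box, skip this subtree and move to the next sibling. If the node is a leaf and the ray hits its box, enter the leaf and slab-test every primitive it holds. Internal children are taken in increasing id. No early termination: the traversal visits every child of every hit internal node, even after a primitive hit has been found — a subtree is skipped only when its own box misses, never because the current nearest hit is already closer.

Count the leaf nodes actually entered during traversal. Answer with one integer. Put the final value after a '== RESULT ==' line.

Trace the traversal:
N0 x:[11/2,24] y:[9/2,24] z:[-5/3,37/3] -> hit [11/2,37/3], descend [6, 9, 10, 11]
  N6 x:[35/2,24] y:[21/2,29/2] z:[26/3,37/3] -> miss, prune
  N9 x:[8,35/2] y:[33/2,24] z:[14/3,31/3] -> miss, prune
  N10 x:[18,24] y:[15/2,22] z:[-5/3,10/3] -> miss, prune
  N11 x:[11/2,17] y:[9/2,27/2] z:[7/3,9] -> hit [11/2,9], descend [5, 7, 12]
    N5 x:[14,17] y:[9/2,13/2] z:[8/3,9] -> miss, prune
    N7 x:[11/2,17/2] y:[15/2,8] z:[7/3,3] -> miss, prune
    N12 x:[7,19/2] y:[8,27/2] z:[17/3,9] -> hit [8,9] leaf, test {P3(miss), P11@t=8}

Visited [0, 6, 9, 10, 11, 5, 7, 12]. Tests: 8 box, 1 leaf. Nearest: P11.

== RESULT ==
1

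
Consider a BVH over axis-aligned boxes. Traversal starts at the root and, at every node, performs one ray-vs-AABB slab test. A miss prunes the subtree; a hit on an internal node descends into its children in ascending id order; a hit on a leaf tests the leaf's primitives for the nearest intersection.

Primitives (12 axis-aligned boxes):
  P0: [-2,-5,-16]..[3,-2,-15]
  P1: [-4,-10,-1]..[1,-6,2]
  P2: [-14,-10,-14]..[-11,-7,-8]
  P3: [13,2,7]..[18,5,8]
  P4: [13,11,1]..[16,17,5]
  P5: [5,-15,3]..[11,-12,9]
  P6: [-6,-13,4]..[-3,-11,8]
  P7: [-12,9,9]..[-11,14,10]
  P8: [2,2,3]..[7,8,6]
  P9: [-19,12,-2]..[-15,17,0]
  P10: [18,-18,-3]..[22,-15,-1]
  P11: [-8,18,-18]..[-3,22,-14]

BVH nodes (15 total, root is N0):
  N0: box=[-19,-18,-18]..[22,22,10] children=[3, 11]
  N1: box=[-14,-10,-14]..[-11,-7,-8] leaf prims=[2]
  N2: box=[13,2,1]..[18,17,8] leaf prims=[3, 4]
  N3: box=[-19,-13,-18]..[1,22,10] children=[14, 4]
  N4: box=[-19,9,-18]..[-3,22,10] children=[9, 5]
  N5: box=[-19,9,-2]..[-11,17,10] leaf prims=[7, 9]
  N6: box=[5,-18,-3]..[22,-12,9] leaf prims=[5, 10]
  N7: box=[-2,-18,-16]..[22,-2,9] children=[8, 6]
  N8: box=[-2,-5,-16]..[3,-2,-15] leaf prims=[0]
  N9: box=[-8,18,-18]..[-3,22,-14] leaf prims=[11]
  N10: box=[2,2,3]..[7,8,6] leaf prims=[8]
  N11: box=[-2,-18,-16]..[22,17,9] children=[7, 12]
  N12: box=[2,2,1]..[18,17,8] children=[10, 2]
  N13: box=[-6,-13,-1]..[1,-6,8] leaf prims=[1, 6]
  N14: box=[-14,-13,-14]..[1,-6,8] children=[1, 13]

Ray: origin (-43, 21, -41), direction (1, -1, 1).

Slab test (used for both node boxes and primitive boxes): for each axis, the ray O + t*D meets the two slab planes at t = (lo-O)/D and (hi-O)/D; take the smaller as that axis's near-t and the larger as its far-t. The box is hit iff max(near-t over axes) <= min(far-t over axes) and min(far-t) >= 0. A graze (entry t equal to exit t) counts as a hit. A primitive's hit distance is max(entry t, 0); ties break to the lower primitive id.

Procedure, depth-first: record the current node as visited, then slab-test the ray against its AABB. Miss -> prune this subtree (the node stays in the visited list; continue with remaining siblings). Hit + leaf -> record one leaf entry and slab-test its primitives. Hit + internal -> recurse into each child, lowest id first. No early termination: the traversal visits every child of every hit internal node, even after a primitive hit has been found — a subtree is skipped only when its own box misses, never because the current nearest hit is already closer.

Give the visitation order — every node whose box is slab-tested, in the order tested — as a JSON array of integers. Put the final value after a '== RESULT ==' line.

Walk:
N0 x:[24,65] y:[-1,39] z:[23,51] -> hit [24,39], descend [3, 11]
  N3 x:[24,44] y:[-1,34] z:[23,51] -> hit [24,34], descend [4, 14]
    N4 x:[24,40] y:[-1,12] z:[23,51] -> miss, prune
    N14 x:[29,44] y:[27,34] z:[27,49] -> hit [29,34], descend [1, 13]
      N1 x:[29,32] y:[28,31] z:[27,33] -> hit [29,31] leaf, test {P2@t=29}
      N13 x:[37,44] y:[27,34] z:[40,49] -> miss, prune
  N11 x:[41,65] y:[4,39] z:[25,50] -> miss, prune

Summary -> nodes [0, 3, 4, 14, 1, 13, 11]; box-tests=7; leaf-entries=1; first=P2

== RESULT ==
[0, 3, 4, 14, 1, 13, 11]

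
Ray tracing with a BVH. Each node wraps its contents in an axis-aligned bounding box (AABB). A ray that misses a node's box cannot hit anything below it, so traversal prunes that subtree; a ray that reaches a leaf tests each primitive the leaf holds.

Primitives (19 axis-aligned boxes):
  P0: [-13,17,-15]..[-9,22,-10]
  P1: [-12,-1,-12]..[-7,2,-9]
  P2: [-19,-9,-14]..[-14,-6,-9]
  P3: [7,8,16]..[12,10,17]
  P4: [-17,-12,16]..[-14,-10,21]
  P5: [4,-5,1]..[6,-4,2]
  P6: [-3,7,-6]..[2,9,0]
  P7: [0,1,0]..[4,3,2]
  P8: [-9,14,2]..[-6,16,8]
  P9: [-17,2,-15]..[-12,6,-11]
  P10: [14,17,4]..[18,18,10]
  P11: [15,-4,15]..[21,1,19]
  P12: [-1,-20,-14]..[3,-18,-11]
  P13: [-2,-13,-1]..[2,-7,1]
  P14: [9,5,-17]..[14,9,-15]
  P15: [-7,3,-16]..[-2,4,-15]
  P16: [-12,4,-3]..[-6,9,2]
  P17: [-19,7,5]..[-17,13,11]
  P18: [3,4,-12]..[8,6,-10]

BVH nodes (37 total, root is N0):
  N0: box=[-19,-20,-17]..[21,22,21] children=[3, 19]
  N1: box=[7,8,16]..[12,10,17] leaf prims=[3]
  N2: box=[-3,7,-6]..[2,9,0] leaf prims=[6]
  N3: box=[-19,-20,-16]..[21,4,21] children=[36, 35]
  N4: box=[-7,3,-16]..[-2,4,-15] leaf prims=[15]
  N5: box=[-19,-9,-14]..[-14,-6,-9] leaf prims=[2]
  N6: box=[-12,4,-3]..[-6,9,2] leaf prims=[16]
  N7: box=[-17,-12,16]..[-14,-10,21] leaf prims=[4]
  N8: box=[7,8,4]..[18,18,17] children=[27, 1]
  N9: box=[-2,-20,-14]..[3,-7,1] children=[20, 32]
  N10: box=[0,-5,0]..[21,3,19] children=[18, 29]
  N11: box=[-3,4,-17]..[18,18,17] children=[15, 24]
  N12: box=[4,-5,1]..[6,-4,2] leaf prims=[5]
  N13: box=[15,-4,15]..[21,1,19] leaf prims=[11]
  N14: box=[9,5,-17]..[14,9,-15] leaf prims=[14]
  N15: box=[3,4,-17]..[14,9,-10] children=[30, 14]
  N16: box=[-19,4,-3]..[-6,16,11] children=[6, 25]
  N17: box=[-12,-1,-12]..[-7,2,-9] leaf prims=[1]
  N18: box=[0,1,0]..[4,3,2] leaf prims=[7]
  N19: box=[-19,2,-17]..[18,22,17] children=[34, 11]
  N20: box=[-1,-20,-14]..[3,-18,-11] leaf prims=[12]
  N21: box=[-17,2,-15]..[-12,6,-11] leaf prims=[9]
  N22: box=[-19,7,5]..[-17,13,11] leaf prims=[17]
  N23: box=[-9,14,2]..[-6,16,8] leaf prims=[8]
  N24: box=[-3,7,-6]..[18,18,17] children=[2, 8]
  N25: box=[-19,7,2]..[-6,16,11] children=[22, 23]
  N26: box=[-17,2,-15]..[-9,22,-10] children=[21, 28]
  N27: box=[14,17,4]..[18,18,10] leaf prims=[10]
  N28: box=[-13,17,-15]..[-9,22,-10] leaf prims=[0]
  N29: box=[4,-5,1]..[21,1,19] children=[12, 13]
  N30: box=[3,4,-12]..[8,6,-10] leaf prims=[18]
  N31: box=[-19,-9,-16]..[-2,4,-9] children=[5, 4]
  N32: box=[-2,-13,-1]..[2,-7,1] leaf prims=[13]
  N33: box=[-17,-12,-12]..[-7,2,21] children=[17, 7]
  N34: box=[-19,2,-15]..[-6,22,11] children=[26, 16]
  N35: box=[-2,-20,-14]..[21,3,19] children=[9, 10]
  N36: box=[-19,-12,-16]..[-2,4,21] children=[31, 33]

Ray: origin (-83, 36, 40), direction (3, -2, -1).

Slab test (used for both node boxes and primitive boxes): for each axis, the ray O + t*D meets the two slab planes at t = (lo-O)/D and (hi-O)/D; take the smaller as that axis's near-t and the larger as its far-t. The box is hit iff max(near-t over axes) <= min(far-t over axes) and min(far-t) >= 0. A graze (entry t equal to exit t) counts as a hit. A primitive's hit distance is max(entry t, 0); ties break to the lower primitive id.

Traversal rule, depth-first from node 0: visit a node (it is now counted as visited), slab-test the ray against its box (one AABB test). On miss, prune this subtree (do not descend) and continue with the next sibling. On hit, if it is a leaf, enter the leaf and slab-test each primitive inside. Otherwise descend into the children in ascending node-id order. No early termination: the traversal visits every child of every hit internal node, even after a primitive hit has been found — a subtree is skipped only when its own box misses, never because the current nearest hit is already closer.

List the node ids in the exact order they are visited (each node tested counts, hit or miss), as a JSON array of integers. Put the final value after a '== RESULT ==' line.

Trace the traversal:
N0 x:[64/3,104/3] y:[7,28] z:[19,57] -> hit [64/3,28], descend [3, 19]
  N3 x:[64/3,104/3] y:[16,28] z:[19,56] -> hit [64/3,28], descend [35, 36]
    N35 x:[27,104/3] y:[33/2,28] z:[21,54] -> hit [27,28], descend [9, 10]
      N9 x:[27,86/3] y:[43/2,28] z:[39,54] -> miss, prune
      N10 x:[83/3,104/3] y:[33/2,41/2] z:[21,40] -> miss, prune
    N36 x:[64/3,27] y:[16,24] z:[19,56] -> hit [64/3,24], descend [31, 33]
      N31 x:[64/3,27] y:[16,45/2] z:[49,56] -> miss, prune
      N33 x:[22,76/3] y:[17,24] z:[19,52] -> hit [22,24], descend [7, 17]
        N7 x:[22,23] y:[23,24] z:[19,24] -> hit [23,23] leaf, test {P4@t=23}
        N17 x:[71/3,76/3] y:[17,37/2] z:[49,52] -> miss, prune
  N19 x:[64/3,101/3] y:[7,17] z:[23,57] -> miss, prune

Visited [0, 3, 35, 9, 10, 36, 31, 33, 7, 17, 19]. Tests: 11 box, 1 leaf. Nearest: P4.

== RESULT ==
[0, 3, 35, 9, 10, 36, 31, 33, 7, 17, 19]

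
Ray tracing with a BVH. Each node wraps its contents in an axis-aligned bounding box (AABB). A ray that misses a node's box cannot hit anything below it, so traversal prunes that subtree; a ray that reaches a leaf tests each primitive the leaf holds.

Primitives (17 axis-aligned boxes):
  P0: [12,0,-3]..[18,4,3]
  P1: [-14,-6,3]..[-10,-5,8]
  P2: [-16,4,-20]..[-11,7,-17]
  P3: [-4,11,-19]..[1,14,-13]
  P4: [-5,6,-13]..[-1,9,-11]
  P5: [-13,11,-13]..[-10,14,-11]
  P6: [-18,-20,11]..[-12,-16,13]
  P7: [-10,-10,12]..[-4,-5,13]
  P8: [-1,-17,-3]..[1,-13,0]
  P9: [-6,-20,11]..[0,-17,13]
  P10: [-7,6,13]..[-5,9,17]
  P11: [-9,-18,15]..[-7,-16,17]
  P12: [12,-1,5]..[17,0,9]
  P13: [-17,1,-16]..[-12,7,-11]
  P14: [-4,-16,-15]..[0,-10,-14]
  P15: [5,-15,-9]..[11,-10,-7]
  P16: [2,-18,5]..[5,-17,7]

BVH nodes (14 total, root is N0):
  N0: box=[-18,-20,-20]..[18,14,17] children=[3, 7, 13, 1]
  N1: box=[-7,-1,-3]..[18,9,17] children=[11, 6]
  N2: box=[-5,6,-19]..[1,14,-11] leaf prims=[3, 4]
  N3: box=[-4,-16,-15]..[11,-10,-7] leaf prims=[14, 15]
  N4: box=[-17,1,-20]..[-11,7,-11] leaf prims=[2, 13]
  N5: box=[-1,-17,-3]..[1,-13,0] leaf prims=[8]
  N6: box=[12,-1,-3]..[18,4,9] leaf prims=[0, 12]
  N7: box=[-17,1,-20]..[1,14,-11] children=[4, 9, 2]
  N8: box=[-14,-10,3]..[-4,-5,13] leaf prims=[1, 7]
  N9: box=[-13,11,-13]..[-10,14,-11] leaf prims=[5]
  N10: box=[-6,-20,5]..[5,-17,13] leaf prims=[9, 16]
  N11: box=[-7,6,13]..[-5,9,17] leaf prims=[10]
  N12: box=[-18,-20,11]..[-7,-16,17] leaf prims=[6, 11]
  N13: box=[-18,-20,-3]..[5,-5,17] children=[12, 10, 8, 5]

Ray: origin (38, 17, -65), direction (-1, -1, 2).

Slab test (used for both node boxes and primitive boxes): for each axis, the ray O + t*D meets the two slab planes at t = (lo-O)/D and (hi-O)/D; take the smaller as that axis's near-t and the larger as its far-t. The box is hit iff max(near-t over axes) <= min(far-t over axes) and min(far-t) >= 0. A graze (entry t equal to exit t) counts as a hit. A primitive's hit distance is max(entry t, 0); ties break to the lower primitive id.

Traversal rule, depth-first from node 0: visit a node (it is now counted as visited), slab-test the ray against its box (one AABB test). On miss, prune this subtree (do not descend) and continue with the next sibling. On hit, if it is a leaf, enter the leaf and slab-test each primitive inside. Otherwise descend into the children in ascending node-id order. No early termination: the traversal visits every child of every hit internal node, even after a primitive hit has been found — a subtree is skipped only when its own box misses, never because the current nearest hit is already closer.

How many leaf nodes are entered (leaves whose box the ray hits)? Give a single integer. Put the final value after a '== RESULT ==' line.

Walk:
N0 x:[20,56] y:[3,37] z:[45/2,41] -> hit [45/2,37], descend [1, 3, 7, 13]
  N1 x:[20,45] y:[8,18] z:[31,41] -> miss, prune
  N3 x:[27,42] y:[27,33] z:[25,29] -> hit [27,29] leaf, test {P14(miss), P15@t=28}
  N7 x:[37,55] y:[3,16] z:[45/2,27] -> miss, prune
  N13 x:[33,56] y:[22,37] z:[31,41] -> hit [33,37], descend [5, 8, 10, 12]
    N5 x:[37,39] y:[30,34] z:[31,65/2] -> miss, prune
    N8 x:[42,52] y:[22,27] z:[34,39] -> miss, prune
    N10 x:[33,44] y:[34,37] z:[35,39] -> hit [35,37] leaf, test {P9(miss), P16@t=35}
    N12 x:[45,56] y:[33,37] z:[38,41] -> miss, prune

Visited [0, 1, 3, 7, 13, 5, 8, 10, 12]. Tests: 9 box, 2 leaf. Nearest: P15.

== RESULT ==
2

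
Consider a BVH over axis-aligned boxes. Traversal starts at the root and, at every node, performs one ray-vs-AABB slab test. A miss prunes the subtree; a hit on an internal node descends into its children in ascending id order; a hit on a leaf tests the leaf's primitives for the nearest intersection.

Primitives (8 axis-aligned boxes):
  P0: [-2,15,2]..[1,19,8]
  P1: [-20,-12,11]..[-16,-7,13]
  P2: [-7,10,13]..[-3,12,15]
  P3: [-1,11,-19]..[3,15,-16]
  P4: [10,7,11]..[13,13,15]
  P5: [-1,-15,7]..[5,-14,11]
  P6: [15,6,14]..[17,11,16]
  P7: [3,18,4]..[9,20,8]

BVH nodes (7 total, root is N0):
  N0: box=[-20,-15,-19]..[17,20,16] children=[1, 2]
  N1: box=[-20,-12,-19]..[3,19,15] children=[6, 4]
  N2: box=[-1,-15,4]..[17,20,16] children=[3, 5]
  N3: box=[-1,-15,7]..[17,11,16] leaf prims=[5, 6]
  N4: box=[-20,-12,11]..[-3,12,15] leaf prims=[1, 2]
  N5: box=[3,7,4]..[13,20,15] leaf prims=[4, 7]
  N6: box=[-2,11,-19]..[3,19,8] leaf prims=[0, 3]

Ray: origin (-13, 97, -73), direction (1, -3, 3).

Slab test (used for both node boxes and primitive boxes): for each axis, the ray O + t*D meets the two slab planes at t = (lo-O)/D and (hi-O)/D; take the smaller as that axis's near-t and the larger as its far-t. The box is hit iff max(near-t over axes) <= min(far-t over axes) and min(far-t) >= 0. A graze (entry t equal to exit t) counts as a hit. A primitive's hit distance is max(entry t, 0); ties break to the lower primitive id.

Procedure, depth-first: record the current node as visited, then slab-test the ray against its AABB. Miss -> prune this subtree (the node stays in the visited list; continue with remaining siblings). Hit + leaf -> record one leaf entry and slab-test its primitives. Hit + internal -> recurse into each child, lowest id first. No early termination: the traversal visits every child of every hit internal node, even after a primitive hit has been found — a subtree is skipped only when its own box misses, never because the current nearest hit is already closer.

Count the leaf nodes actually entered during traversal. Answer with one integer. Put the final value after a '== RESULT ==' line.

Walk:
N0 x:[-7,30] y:[77/3,112/3] z:[18,89/3] -> hit [77/3,89/3], descend [1, 2]
  N1 x:[-7,16] y:[26,109/3] z:[18,88/3] -> miss, prune
  N2 x:[12,30] y:[77/3,112/3] z:[77/3,89/3] -> hit [77/3,89/3], descend [3, 5]
    N3 x:[12,30] y:[86/3,112/3] z:[80/3,89/3] -> hit [86/3,89/3] leaf, test {P5(miss), P6@t=29}
    N5 x:[16,26] y:[77/3,30] z:[77/3,88/3] -> hit [77/3,26] leaf, test {P4(miss), P7(miss)}

Visited [0, 1, 2, 3, 5]. Tests: 5 box, 2 leaf. Nearest: P6.

== RESULT ==
2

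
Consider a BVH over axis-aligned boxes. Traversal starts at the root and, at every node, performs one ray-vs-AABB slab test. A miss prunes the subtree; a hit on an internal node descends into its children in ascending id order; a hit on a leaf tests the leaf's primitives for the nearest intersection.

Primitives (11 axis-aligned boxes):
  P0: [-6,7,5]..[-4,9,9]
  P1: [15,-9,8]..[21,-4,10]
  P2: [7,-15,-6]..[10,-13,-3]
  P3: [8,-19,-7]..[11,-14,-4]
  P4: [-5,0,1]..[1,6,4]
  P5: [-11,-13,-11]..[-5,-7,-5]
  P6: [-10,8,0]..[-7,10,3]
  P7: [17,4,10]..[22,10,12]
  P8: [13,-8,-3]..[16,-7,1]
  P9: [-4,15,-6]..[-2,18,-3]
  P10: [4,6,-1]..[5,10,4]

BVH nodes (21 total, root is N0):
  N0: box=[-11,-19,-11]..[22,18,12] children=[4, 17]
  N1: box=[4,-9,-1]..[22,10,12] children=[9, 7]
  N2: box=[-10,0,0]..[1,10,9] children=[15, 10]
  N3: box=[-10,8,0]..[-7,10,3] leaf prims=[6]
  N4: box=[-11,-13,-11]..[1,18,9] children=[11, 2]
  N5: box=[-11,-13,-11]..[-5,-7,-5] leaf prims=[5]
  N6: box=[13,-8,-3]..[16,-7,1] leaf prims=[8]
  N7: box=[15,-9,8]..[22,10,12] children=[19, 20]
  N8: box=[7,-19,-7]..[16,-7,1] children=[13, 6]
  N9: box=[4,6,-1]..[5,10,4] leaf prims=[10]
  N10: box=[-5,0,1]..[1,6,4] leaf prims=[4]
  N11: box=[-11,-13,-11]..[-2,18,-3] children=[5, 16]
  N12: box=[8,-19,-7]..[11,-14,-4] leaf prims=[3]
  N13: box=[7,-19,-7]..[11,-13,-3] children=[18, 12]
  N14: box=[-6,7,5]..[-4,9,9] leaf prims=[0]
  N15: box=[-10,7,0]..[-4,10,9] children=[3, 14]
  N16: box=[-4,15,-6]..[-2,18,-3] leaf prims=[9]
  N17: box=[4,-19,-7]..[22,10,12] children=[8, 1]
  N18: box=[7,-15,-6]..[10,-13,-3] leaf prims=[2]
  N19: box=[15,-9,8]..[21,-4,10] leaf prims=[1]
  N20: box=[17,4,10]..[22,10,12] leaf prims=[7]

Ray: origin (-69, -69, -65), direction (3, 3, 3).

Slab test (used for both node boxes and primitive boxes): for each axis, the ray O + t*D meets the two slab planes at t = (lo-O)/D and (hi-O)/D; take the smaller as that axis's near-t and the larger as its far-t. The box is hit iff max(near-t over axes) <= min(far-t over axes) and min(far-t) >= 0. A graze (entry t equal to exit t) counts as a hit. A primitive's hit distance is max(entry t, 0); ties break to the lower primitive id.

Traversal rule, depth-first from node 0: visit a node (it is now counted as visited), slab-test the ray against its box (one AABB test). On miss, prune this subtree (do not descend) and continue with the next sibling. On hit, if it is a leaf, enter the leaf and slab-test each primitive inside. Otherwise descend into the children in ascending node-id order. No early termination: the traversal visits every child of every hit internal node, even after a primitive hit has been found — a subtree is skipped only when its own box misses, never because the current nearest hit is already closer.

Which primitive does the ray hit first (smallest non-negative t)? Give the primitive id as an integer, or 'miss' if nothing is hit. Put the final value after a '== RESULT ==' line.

Trace the traversal:
N0 x:[58/3,91/3] y:[50/3,29] z:[18,77/3] -> hit [58/3,77/3], descend [4, 17]
  N4 x:[58/3,70/3] y:[56/3,29] z:[18,74/3] -> hit [58/3,70/3], descend [2, 11]
    N2 x:[59/3,70/3] y:[23,79/3] z:[65/3,74/3] -> hit [23,70/3], descend [10, 15]
      N10 x:[64/3,70/3] y:[23,25] z:[22,23] -> hit [23,23] leaf, test {P4@t=23}
      N15 x:[59/3,65/3] y:[76/3,79/3] z:[65/3,74/3] -> miss, prune
    N11 x:[58/3,67/3] y:[56/3,29] z:[18,62/3] -> hit [58/3,62/3], descend [5, 16]
      N5 x:[58/3,64/3] y:[56/3,62/3] z:[18,20] -> hit [58/3,20] leaf, test {P5@t=58/3}
      N16 x:[65/3,67/3] y:[28,29] z:[59/3,62/3] -> miss, prune
  N17 x:[73/3,91/3] y:[50/3,79/3] z:[58/3,77/3] -> hit [73/3,77/3], descend [1, 8]
    N1 x:[73/3,91/3] y:[20,79/3] z:[64/3,77/3] -> hit [73/3,77/3], descend [7, 9]
      N7 x:[28,91/3] y:[20,79/3] z:[73/3,77/3] -> miss, prune
      N9 x:[73/3,74/3] y:[25,79/3] z:[64/3,23] -> miss, prune
    N8 x:[76/3,85/3] y:[50/3,62/3] z:[58/3,22] -> miss, prune

Visited [0, 4, 2, 10, 15, 11, 5, 16, 17, 1, 7, 9, 8]. Tests: 13 box, 2 leaf. Nearest: P5.

== RESULT ==
5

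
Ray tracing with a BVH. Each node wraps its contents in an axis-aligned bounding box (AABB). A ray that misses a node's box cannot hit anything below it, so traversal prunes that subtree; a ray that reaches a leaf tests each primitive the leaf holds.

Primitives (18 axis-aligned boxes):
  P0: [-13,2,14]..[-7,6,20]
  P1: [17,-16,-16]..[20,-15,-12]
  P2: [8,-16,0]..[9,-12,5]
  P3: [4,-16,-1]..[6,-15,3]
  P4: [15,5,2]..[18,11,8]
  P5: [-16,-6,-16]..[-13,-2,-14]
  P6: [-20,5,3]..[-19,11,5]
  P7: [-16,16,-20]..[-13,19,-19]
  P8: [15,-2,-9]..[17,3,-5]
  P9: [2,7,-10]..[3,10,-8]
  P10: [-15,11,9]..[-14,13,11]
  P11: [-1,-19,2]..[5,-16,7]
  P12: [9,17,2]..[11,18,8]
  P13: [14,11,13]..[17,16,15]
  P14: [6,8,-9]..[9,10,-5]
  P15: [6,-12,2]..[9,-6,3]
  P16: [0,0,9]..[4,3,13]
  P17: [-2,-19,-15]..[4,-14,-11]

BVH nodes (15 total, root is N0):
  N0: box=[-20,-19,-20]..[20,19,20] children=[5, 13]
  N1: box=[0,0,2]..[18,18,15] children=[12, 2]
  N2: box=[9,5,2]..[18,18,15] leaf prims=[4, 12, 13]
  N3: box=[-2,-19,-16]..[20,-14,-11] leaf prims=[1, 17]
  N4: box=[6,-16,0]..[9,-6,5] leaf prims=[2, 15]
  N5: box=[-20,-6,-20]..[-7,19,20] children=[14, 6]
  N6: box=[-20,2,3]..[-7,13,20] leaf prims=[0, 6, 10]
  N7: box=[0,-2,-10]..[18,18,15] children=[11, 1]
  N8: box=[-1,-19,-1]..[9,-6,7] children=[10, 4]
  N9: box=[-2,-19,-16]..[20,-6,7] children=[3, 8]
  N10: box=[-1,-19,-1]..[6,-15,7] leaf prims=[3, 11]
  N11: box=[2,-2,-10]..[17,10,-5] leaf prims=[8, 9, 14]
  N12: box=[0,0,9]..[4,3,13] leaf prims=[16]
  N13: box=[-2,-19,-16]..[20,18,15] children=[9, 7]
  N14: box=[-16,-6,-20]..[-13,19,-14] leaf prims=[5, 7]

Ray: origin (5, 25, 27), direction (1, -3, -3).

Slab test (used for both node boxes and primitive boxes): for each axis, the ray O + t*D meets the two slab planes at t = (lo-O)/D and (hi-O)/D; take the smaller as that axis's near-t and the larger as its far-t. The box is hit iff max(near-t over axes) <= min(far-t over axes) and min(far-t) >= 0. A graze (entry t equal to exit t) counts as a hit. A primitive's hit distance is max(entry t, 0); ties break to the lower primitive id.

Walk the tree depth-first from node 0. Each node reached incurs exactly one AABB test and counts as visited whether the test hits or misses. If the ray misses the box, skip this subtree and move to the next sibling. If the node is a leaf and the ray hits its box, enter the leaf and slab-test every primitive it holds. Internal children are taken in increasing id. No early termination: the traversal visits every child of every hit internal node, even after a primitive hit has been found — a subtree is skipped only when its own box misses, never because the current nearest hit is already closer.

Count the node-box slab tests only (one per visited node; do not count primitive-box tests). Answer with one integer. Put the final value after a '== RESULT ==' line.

Walk:
N0 x:[-25,15] y:[2,44/3] z:[7/3,47/3] -> hit [7/3,44/3], descend [5, 13]
  N5 x:[-25,-12] y:[2,31/3] z:[7/3,47/3] -> miss, prune
  N13 x:[-7,15] y:[7/3,44/3] z:[4,43/3] -> hit [4,43/3], descend [7, 9]
    N7 x:[-5,13] y:[7/3,9] z:[4,37/3] -> hit [4,9], descend [1, 11]
      N1 x:[-5,13] y:[7/3,25/3] z:[4,25/3] -> hit [4,25/3], descend [2, 12]
        N2 x:[4,13] y:[7/3,20/3] z:[4,25/3] -> hit [4,20/3] leaf, test {P4(miss), P12(miss), P13(miss)}
        N12 x:[-5,-1] y:[22/3,25/3] z:[14/3,6] -> miss, prune
      N11 x:[-3,12] y:[5,9] z:[32/3,37/3] -> miss, prune
    N9 x:[-7,15] y:[31/3,44/3] z:[20/3,43/3] -> hit [31/3,43/3], descend [3, 8]
      N3 x:[-7,15] y:[13,44/3] z:[38/3,43/3] -> hit [13,43/3] leaf, test {P1@t=40/3, P17(miss)}
      N8 x:[-6,4] y:[31/3,44/3] z:[20/3,28/3] -> miss, prune

order=[0, 5, 13, 7, 1, 2, 12, 11, 9, 3, 8]  |boxes|=11  |leaves|=2  hit=P1

== RESULT ==
11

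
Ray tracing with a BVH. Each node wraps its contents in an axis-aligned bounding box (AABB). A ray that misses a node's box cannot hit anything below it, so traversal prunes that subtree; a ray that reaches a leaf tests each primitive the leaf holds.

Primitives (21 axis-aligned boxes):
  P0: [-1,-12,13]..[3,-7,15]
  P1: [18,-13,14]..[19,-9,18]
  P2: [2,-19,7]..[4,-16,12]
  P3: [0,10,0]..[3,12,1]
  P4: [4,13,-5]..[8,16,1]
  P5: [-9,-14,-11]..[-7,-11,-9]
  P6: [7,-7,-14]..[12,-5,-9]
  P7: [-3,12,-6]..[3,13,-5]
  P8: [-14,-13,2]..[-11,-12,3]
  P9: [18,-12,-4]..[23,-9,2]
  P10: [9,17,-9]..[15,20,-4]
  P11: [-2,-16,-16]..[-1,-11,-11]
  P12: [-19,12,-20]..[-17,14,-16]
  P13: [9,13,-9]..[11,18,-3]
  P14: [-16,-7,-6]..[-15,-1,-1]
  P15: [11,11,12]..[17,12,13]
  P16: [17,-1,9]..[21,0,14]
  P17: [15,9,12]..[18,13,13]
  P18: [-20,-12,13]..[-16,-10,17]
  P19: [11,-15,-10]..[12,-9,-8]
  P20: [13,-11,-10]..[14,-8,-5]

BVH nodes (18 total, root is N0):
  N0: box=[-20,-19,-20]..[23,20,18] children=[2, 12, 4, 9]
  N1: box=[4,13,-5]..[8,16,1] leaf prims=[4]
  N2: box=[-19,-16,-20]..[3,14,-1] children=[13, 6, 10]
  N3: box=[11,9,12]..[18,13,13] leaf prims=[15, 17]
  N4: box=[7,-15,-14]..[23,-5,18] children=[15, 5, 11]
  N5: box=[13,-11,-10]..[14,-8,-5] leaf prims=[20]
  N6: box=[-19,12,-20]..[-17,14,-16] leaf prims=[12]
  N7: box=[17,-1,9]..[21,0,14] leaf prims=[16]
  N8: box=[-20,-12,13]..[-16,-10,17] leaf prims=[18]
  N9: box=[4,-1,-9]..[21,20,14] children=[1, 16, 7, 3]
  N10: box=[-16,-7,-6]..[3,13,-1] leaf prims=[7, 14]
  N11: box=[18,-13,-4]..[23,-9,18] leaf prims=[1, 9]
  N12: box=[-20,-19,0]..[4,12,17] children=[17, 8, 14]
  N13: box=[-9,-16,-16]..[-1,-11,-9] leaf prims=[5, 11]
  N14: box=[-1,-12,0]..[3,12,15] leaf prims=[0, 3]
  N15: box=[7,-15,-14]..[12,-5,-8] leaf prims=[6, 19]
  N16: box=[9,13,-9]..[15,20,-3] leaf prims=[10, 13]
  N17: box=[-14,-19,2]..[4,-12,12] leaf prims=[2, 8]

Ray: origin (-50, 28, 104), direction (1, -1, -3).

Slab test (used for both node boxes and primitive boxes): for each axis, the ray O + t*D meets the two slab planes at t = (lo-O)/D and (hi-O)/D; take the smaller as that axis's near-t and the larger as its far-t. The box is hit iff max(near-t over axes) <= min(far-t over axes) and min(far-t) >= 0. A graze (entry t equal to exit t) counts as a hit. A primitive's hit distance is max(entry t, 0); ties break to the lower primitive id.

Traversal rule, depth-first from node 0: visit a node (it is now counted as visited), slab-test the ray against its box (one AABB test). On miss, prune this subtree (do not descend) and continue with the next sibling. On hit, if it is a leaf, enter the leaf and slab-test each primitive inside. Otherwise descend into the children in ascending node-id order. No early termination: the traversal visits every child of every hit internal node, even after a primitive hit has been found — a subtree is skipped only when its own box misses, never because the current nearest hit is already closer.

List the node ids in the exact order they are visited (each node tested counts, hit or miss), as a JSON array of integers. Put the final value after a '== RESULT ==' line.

Trace the traversal:
N0 x:[30,73] y:[8,47] z:[86/3,124/3] -> hit [30,124/3], descend [2, 4, 9, 12]
  N2 x:[31,53] y:[14,44] z:[35,124/3] -> hit [35,124/3], descend [6, 10, 13]
    N6 x:[31,33] y:[14,16] z:[40,124/3] -> miss, prune
    N10 x:[34,53] y:[15,35] z:[35,110/3] -> hit [35,35] leaf, test {P7(miss), P14@t=35}
    N13 x:[41,49] y:[39,44] z:[113/3,40] -> miss, prune
  N4 x:[57,73] y:[33,43] z:[86/3,118/3] -> miss, prune
  N9 x:[54,71] y:[8,29] z:[30,113/3] -> miss, prune
  N12 x:[30,54] y:[16,47] z:[29,104/3] -> hit [30,104/3], descend [8, 14, 17]
    N8 x:[30,34] y:[38,40] z:[29,91/3] -> miss, prune
    N14 x:[49,53] y:[16,40] z:[89/3,104/3] -> miss, prune
    N17 x:[36,54] y:[40,47] z:[92/3,34] -> miss, prune

11 AABB tests over nodes [0, 2, 6, 10, 13, 4, 9, 12, 8, 14, 17]; 1 leaf entered; closest P14.

== RESULT ==
[0, 2, 6, 10, 13, 4, 9, 12, 8, 14, 17]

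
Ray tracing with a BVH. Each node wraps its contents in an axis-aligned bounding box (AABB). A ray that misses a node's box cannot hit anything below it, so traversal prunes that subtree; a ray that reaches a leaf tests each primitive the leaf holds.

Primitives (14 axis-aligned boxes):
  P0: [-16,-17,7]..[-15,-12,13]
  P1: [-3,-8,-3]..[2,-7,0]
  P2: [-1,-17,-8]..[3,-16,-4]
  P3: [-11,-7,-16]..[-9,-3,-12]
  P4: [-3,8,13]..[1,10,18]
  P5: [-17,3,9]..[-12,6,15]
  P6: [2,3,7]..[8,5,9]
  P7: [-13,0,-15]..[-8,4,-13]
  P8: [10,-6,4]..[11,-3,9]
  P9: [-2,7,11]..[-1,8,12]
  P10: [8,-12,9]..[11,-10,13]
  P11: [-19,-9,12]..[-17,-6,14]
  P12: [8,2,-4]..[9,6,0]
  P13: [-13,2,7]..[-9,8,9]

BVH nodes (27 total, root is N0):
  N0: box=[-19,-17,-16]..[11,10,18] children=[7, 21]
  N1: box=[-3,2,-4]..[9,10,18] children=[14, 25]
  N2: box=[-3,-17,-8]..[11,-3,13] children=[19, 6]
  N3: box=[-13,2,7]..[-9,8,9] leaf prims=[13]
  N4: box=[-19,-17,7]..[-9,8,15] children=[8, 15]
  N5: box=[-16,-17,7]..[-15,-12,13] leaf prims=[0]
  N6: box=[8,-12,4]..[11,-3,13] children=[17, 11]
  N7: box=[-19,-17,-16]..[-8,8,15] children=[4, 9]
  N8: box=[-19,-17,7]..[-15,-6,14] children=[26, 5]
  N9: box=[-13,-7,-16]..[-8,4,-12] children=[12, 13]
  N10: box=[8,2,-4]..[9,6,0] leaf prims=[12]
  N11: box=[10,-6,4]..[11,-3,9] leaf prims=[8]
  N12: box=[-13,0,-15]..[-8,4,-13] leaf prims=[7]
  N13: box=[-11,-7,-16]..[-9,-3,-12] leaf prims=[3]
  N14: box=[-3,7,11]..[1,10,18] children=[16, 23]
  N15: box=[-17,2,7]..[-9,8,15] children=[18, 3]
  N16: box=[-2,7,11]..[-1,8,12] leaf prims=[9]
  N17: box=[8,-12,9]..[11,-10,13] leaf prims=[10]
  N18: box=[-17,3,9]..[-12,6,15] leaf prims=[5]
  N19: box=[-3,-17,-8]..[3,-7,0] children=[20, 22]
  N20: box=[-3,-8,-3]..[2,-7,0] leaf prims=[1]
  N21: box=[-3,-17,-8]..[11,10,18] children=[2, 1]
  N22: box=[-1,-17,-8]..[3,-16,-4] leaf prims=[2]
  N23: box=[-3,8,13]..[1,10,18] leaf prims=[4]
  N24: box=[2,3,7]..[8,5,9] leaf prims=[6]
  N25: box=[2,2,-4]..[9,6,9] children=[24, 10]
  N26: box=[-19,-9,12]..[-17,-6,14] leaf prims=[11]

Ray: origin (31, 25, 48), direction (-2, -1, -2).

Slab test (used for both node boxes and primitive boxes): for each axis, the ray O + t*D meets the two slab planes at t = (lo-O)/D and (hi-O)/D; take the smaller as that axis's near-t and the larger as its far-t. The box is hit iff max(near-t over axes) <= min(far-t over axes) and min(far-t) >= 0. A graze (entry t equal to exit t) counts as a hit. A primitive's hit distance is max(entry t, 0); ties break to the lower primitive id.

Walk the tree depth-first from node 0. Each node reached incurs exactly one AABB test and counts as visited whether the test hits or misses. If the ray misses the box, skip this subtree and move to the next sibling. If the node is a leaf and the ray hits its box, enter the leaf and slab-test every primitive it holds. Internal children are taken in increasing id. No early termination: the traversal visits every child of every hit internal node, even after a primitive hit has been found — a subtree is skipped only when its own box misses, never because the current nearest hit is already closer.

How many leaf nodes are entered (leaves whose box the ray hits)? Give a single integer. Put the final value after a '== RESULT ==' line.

Traverse from the root:
N0 x:[10,25] y:[15,42] z:[15,32] -> hit [15,25], descend [7, 21]
  N7 x:[39/2,25] y:[17,42] z:[33/2,32] -> hit [39/2,25], descend [4, 9]
    N4 x:[20,25] y:[17,42] z:[33/2,41/2] -> hit [20,41/2], descend [8, 15]
      N8 x:[23,25] y:[31,42] z:[17,41/2] -> miss, prune
      N15 x:[20,24] y:[17,23] z:[33/2,41/2] -> hit [20,41/2], descend [3, 18]
        N3 x:[20,22] y:[17,23] z:[39/2,41/2] -> hit [20,41/2] leaf, test {P13@t=20}
        N18 x:[43/2,24] y:[19,22] z:[33/2,39/2] -> miss, prune
    N9 x:[39/2,22] y:[21,32] z:[30,32] -> miss, prune
  N21 x:[10,17] y:[15,42] z:[15,28] -> hit [15,17], descend [1, 2]
    N1 x:[11,17] y:[15,23] z:[15,26] -> hit [15,17], descend [14, 25]
      N14 x:[15,17] y:[15,18] z:[15,37/2] -> hit [15,17], descend [16, 23]
        N16 x:[16,33/2] y:[17,18] z:[18,37/2] -> miss, prune
        N23 x:[15,17] y:[15,17] z:[15,35/2] -> hit [15,17] leaf, test {P4@t=15}
      N25 x:[11,29/2] y:[19,23] z:[39/2,26] -> miss, prune
    N2 x:[10,17] y:[28,42] z:[35/2,28] -> miss, prune

Visited [0, 7, 4, 8, 15, 3, 18, 9, 21, 1, 14, 16, 23, 25, 2]. Tests: 15 box, 2 leaf. Nearest: P4.

== RESULT ==
2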